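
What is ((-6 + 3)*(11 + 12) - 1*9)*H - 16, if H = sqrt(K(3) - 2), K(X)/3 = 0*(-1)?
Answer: -16 - 78*I*sqrt(2) ≈ -16.0 - 110.31*I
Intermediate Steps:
K(X) = 0 (K(X) = 3*(0*(-1)) = 3*0 = 0)
H = I*sqrt(2) (H = sqrt(0 - 2) = sqrt(-2) = I*sqrt(2) ≈ 1.4142*I)
((-6 + 3)*(11 + 12) - 1*9)*H - 16 = ((-6 + 3)*(11 + 12) - 1*9)*(I*sqrt(2)) - 16 = (-3*23 - 9)*(I*sqrt(2)) - 16 = (-69 - 9)*(I*sqrt(2)) - 16 = -78*I*sqrt(2) - 16 = -16 - 78*I*sqrt(2)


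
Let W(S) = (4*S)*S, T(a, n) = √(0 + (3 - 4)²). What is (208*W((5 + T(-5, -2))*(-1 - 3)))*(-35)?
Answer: -16773120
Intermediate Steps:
T(a, n) = 1 (T(a, n) = √(0 + (-1)²) = √(0 + 1) = √1 = 1)
W(S) = 4*S²
(208*W((5 + T(-5, -2))*(-1 - 3)))*(-35) = (208*(4*((5 + 1)*(-1 - 3))²))*(-35) = (208*(4*(6*(-4))²))*(-35) = (208*(4*(-24)²))*(-35) = (208*(4*576))*(-35) = (208*2304)*(-35) = 479232*(-35) = -16773120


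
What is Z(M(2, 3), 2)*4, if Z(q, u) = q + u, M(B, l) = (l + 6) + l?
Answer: 56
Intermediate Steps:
M(B, l) = 6 + 2*l (M(B, l) = (6 + l) + l = 6 + 2*l)
Z(M(2, 3), 2)*4 = ((6 + 2*3) + 2)*4 = ((6 + 6) + 2)*4 = (12 + 2)*4 = 14*4 = 56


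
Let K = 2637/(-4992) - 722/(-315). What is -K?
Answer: -924523/524160 ≈ -1.7638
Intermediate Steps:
K = 924523/524160 (K = 2637*(-1/4992) - 722*(-1/315) = -879/1664 + 722/315 = 924523/524160 ≈ 1.7638)
-K = -1*924523/524160 = -924523/524160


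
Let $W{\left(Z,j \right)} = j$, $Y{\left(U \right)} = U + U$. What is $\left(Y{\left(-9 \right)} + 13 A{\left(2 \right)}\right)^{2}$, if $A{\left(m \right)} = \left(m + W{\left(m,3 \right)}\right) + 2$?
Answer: $5329$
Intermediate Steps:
$Y{\left(U \right)} = 2 U$
$A{\left(m \right)} = 5 + m$ ($A{\left(m \right)} = \left(m + 3\right) + 2 = \left(3 + m\right) + 2 = 5 + m$)
$\left(Y{\left(-9 \right)} + 13 A{\left(2 \right)}\right)^{2} = \left(2 \left(-9\right) + 13 \left(5 + 2\right)\right)^{2} = \left(-18 + 13 \cdot 7\right)^{2} = \left(-18 + 91\right)^{2} = 73^{2} = 5329$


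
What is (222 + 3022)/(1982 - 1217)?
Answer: 3244/765 ≈ 4.2405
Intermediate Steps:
(222 + 3022)/(1982 - 1217) = 3244/765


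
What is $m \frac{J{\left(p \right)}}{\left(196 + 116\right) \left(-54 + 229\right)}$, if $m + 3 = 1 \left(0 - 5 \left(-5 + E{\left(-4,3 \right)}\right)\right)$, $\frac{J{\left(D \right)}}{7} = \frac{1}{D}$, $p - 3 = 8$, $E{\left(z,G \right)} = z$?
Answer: $\frac{7}{14300} \approx 0.00048951$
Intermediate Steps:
$p = 11$ ($p = 3 + 8 = 11$)
$J{\left(D \right)} = \frac{7}{D}$
$m = 42$ ($m = -3 + 1 \left(0 - 5 \left(-5 - 4\right)\right) = -3 + 1 \left(0 - -45\right) = -3 + 1 \left(0 + 45\right) = -3 + 1 \cdot 45 = -3 + 45 = 42$)
$m \frac{J{\left(p \right)}}{\left(196 + 116\right) \left(-54 + 229\right)} = 42 \frac{7 \cdot \frac{1}{11}}{\left(196 + 116\right) \left(-54 + 229\right)} = 42 \frac{7 \cdot \frac{1}{11}}{312 \cdot 175} = 42 \frac{7}{11 \cdot 54600} = 42 \cdot \frac{7}{11} \cdot \frac{1}{54600} = 42 \cdot \frac{1}{85800} = \frac{7}{14300}$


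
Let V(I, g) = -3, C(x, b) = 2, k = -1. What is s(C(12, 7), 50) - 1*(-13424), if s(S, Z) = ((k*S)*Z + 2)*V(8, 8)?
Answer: 13718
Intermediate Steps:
s(S, Z) = -6 + 3*S*Z (s(S, Z) = ((-S)*Z + 2)*(-3) = (-S*Z + 2)*(-3) = (2 - S*Z)*(-3) = -6 + 3*S*Z)
s(C(12, 7), 50) - 1*(-13424) = (-6 + 3*2*50) - 1*(-13424) = (-6 + 300) + 13424 = 294 + 13424 = 13718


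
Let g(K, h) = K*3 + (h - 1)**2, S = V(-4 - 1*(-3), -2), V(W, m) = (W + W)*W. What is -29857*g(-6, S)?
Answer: 507569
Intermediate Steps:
V(W, m) = 2*W**2 (V(W, m) = (2*W)*W = 2*W**2)
S = 2 (S = 2*(-4 - 1*(-3))**2 = 2*(-4 + 3)**2 = 2*(-1)**2 = 2*1 = 2)
g(K, h) = (-1 + h)**2 + 3*K (g(K, h) = 3*K + (-1 + h)**2 = (-1 + h)**2 + 3*K)
-29857*g(-6, S) = -29857*((-1 + 2)**2 + 3*(-6)) = -29857*(1**2 - 18) = -29857*(1 - 18) = -29857*(-17) = 507569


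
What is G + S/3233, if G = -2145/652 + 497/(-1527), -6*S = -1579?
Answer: -3791680387/1072929244 ≈ -3.5340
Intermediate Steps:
S = 1579/6 (S = -1/6*(-1579) = 1579/6 ≈ 263.17)
G = -3599459/995604 (G = -2145*1/652 + 497*(-1/1527) = -2145/652 - 497/1527 = -3599459/995604 ≈ -3.6154)
G + S/3233 = -3599459/995604 + (1579/6)/3233 = -3599459/995604 + (1579/6)*(1/3233) = -3599459/995604 + 1579/19398 = -3791680387/1072929244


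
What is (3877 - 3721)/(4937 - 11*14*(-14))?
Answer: 156/7093 ≈ 0.021994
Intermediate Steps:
(3877 - 3721)/(4937 - 11*14*(-14)) = 156/(4937 - 154*(-14)) = 156/(4937 + 2156) = 156/7093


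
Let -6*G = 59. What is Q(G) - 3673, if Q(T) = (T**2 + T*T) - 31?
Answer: -63191/18 ≈ -3510.6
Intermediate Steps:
G = -59/6 (G = -1/6*59 = -59/6 ≈ -9.8333)
Q(T) = -31 + 2*T**2 (Q(T) = (T**2 + T**2) - 31 = 2*T**2 - 31 = -31 + 2*T**2)
Q(G) - 3673 = (-31 + 2*(-59/6)**2) - 3673 = (-31 + 2*(3481/36)) - 3673 = (-31 + 3481/18) - 3673 = 2923/18 - 3673 = -63191/18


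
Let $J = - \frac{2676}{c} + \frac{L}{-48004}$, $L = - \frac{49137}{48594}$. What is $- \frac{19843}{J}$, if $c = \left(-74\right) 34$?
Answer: $- \frac{882275286585784}{47291256749} \approx -18656.0$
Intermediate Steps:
$L = - \frac{16379}{16198}$ ($L = \left(-49137\right) \frac{1}{48594} = - \frac{16379}{16198} \approx -1.0112$)
$c = -2516$
$J = \frac{47291256749}{44462797288}$ ($J = - \frac{2676}{-2516} - \frac{16379}{16198 \left(-48004\right)} = \left(-2676\right) \left(- \frac{1}{2516}\right) - - \frac{1489}{70688072} = \frac{669}{629} + \frac{1489}{70688072} = \frac{47291256749}{44462797288} \approx 1.0636$)
$- \frac{19843}{J} = - \frac{19843}{\frac{47291256749}{44462797288}} = \left(-19843\right) \frac{44462797288}{47291256749} = - \frac{882275286585784}{47291256749}$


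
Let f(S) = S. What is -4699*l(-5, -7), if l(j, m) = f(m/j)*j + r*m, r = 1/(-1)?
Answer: 0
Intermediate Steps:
r = -1
l(j, m) = 0 (l(j, m) = (m/j)*j - m = m - m = 0)
-4699*l(-5, -7) = -4699*0 = 0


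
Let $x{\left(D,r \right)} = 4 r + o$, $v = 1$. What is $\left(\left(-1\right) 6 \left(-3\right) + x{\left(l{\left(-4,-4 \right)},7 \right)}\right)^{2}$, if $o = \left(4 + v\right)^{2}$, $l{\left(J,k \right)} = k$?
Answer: $5041$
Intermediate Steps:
$o = 25$ ($o = \left(4 + 1\right)^{2} = 5^{2} = 25$)
$x{\left(D,r \right)} = 25 + 4 r$ ($x{\left(D,r \right)} = 4 r + 25 = 25 + 4 r$)
$\left(\left(-1\right) 6 \left(-3\right) + x{\left(l{\left(-4,-4 \right)},7 \right)}\right)^{2} = \left(\left(-1\right) 6 \left(-3\right) + \left(25 + 4 \cdot 7\right)\right)^{2} = \left(\left(-6\right) \left(-3\right) + \left(25 + 28\right)\right)^{2} = \left(18 + 53\right)^{2} = 71^{2} = 5041$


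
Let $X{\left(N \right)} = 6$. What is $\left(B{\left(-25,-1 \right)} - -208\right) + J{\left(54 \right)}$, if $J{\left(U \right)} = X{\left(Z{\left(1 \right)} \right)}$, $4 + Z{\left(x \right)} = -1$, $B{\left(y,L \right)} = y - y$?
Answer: $214$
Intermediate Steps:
$B{\left(y,L \right)} = 0$
$Z{\left(x \right)} = -5$ ($Z{\left(x \right)} = -4 - 1 = -5$)
$J{\left(U \right)} = 6$
$\left(B{\left(-25,-1 \right)} - -208\right) + J{\left(54 \right)} = \left(0 - -208\right) + 6 = \left(0 + 208\right) + 6 = 208 + 6 = 214$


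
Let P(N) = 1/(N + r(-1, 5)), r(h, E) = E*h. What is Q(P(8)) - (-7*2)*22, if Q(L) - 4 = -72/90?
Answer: 1556/5 ≈ 311.20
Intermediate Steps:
P(N) = 1/(-5 + N) (P(N) = 1/(N + 5*(-1)) = 1/(N - 5) = 1/(-5 + N))
Q(L) = 16/5 (Q(L) = 4 - 72/90 = 4 - 72*1/90 = 4 - ⅘ = 16/5)
Q(P(8)) - (-7*2)*22 = 16/5 - (-7*2)*22 = 16/5 - (-14)*22 = 16/5 - 1*(-308) = 16/5 + 308 = 1556/5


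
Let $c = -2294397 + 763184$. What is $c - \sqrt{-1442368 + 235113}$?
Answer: $-1531213 - i \sqrt{1207255} \approx -1.5312 \cdot 10^{6} - 1098.8 i$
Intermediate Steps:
$c = -1531213$
$c - \sqrt{-1442368 + 235113} = -1531213 - \sqrt{-1442368 + 235113} = -1531213 - \sqrt{-1207255} = -1531213 - i \sqrt{1207255}$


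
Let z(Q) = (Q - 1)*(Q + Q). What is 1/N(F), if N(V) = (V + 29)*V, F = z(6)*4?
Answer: 1/64560 ≈ 1.5489e-5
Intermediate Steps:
z(Q) = 2*Q*(-1 + Q) (z(Q) = (-1 + Q)*(2*Q) = 2*Q*(-1 + Q))
F = 240 (F = (2*6*(-1 + 6))*4 = (2*6*5)*4 = 60*4 = 240)
N(V) = V*(29 + V) (N(V) = (29 + V)*V = V*(29 + V))
1/N(F) = 1/(240*(29 + 240)) = 1/(240*269) = 1/64560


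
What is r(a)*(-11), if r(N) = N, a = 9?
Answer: -99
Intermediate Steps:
r(a)*(-11) = 9*(-11) = -99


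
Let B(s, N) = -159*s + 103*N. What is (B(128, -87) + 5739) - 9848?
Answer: -33422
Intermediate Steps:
(B(128, -87) + 5739) - 9848 = ((-159*128 + 103*(-87)) + 5739) - 9848 = ((-20352 - 8961) + 5739) - 9848 = (-29313 + 5739) - 9848 = -23574 - 9848 = -33422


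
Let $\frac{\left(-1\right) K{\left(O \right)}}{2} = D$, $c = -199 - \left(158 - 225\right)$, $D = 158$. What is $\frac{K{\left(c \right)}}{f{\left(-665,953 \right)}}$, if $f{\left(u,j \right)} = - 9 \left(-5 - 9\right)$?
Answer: $- \frac{158}{63} \approx -2.5079$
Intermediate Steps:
$f{\left(u,j \right)} = 126$ ($f{\left(u,j \right)} = \left(-9\right) \left(-14\right) = 126$)
$c = -132$ ($c = -199 - -67 = -199 + 67 = -132$)
$K{\left(O \right)} = -316$ ($K{\left(O \right)} = \left(-2\right) 158 = -316$)
$\frac{K{\left(c \right)}}{f{\left(-665,953 \right)}} = - \frac{316}{126} = \left(-316\right) \frac{1}{126} = - \frac{158}{63}$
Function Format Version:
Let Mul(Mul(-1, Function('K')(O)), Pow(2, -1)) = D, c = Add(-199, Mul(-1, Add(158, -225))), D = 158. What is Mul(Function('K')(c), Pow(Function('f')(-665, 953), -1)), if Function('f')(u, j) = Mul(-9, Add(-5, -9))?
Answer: Rational(-158, 63) ≈ -2.5079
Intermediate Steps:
Function('f')(u, j) = 126 (Function('f')(u, j) = Mul(-9, -14) = 126)
c = -132 (c = Add(-199, Mul(-1, -67)) = Add(-199, 67) = -132)
Function('K')(O) = -316 (Function('K')(O) = Mul(-2, 158) = -316)
Mul(Function('K')(c), Pow(Function('f')(-665, 953), -1)) = Mul(-316, Pow(126, -1)) = Mul(-316, Rational(1, 126)) = Rational(-158, 63)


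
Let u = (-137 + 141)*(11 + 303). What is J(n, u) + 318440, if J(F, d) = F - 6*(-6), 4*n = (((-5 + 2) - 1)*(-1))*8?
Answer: 318484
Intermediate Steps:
u = 1256 (u = 4*314 = 1256)
n = 8 (n = ((((-5 + 2) - 1)*(-1))*8)/4 = (((-3 - 1)*(-1))*8)/4 = (-4*(-1)*8)/4 = (4*8)/4 = (1/4)*32 = 8)
J(F, d) = 36 + F (J(F, d) = F + 36 = 36 + F)
J(n, u) + 318440 = (36 + 8) + 318440 = 44 + 318440 = 318484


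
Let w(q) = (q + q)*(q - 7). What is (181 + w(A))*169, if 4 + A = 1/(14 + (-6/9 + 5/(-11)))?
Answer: 8140654457/180625 ≈ 45069.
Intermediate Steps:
A = -1667/425 (A = -4 + 1/(14 + (-6/9 + 5/(-11))) = -4 + 1/(14 + (-6*⅑ + 5*(-1/11))) = -4 + 1/(14 + (-⅔ - 5/11)) = -4 + 1/(14 - 37/33) = -4 + 1/(425/33) = -4 + 33/425 = -1667/425 ≈ -3.9224)
w(q) = 2*q*(-7 + q) (w(q) = (2*q)*(-7 + q) = 2*q*(-7 + q))
(181 + w(A))*169 = (181 + 2*(-1667/425)*(-7 - 1667/425))*169 = (181 + 2*(-1667/425)*(-4642/425))*169 = (181 + 15476428/180625)*169 = (48169553/180625)*169 = 8140654457/180625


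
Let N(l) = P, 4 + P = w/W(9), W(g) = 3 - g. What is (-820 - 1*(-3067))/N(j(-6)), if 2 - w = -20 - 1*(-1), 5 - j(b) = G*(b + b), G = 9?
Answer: -1498/5 ≈ -299.60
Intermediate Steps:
j(b) = 5 - 18*b (j(b) = 5 - 9*(b + b) = 5 - 9*2*b = 5 - 18*b)
w = 21 (w = 2 - (-20 - 1*(-1)) = 2 - (-20 + 1) = 2 - 1*(-19) = 2 + 19 = 21)
P = -15/2 (P = -4 + 21/(3 - 1*9) = -4 + 21/(3 - 9) = -4 + 21/(-6) = -4 + 21*(-⅙) = -4 - 7/2 = -15/2 ≈ -7.5000)
N(l) = -15/2
(-820 - 1*(-3067))/N(j(-6)) = (-820 - 1*(-3067))/(-15/2) = (-820 + 3067)*(-2/15) = 2247*(-2/15) = -1498/5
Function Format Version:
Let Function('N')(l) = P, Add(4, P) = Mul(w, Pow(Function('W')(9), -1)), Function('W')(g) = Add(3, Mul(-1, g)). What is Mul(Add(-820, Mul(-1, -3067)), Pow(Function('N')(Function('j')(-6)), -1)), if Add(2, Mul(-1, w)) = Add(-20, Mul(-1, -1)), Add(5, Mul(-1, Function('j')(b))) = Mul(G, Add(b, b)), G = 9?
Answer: Rational(-1498, 5) ≈ -299.60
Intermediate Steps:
Function('j')(b) = Add(5, Mul(-18, b)) (Function('j')(b) = Add(5, Mul(-1, Mul(9, Add(b, b)))) = Add(5, Mul(-1, Mul(9, Mul(2, b)))) = Add(5, Mul(-1, Mul(18, b))) = Add(5, Mul(-18, b)))
w = 21 (w = Add(2, Mul(-1, Add(-20, Mul(-1, -1)))) = Add(2, Mul(-1, Add(-20, 1))) = Add(2, Mul(-1, -19)) = Add(2, 19) = 21)
P = Rational(-15, 2) (P = Add(-4, Mul(21, Pow(Add(3, Mul(-1, 9)), -1))) = Add(-4, Mul(21, Pow(Add(3, -9), -1))) = Add(-4, Mul(21, Pow(-6, -1))) = Add(-4, Mul(21, Rational(-1, 6))) = Add(-4, Rational(-7, 2)) = Rational(-15, 2) ≈ -7.5000)
Function('N')(l) = Rational(-15, 2)
Mul(Add(-820, Mul(-1, -3067)), Pow(Function('N')(Function('j')(-6)), -1)) = Mul(Add(-820, Mul(-1, -3067)), Pow(Rational(-15, 2), -1)) = Mul(Add(-820, 3067), Rational(-2, 15)) = Mul(2247, Rational(-2, 15)) = Rational(-1498, 5)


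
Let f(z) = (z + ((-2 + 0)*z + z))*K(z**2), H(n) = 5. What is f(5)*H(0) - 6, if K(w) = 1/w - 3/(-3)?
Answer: -6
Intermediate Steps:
K(w) = 1 + 1/w (K(w) = 1/w - 3*(-1/3) = 1/w + 1 = 1 + 1/w)
f(z) = 0 (f(z) = (z + ((-2 + 0)*z + z))*((1 + z**2)/(z**2)) = (z + (-2*z + z))*((1 + z**2)/z**2) = (z - z)*((1 + z**2)/z**2) = 0*((1 + z**2)/z**2) = 0)
f(5)*H(0) - 6 = 0*5 - 6 = 0 - 6 = -6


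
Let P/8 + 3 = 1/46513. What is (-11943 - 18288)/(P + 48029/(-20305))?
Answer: 9517187027805/8300175199 ≈ 1146.6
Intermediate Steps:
P = -1116304/46513 (P = -24 + 8/46513 = -1116304/46513 ≈ -24.000)
(-11943 - 18288)/(P + 48029/(-20305)) = (-11943 - 18288)/(-1116304/46513 + 48029/(-20305)) = -30231/(-1116304/46513 + 48029*(-1/20305)) = -30231/(-1116304/46513 - 48029/20305) = -30231/(-24900525597/944446465) = -30231*(-944446465/24900525597) = 9517187027805/8300175199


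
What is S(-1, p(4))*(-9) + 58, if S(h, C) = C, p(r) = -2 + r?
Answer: 40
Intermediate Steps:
S(-1, p(4))*(-9) + 58 = (-2 + 4)*(-9) + 58 = 2*(-9) + 58 = -18 + 58 = 40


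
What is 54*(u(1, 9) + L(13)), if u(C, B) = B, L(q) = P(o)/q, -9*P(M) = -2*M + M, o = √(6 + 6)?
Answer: 486 + 12*√3/13 ≈ 487.60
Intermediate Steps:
o = 2*√3 (o = √12 = 2*√3 ≈ 3.4641)
P(M) = M/9 (P(M) = -(-2*M + M)/9 = -(-1)*M/9 = M/9)
L(q) = 2*√3/(9*q) (L(q) = ((2*√3)/9)/q = (2*√3/9)/q = 2*√3/(9*q))
54*(u(1, 9) + L(13)) = 54*(9 + (2/9)*√3/13) = 54*(9 + (2/9)*√3*(1/13)) = 54*(9 + 2*√3/117) = 486 + 12*√3/13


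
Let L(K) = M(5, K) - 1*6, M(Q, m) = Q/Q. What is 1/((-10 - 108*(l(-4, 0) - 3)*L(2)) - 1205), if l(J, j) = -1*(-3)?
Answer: -1/1215 ≈ -0.00082305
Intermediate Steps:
l(J, j) = 3
M(Q, m) = 1
L(K) = -5 (L(K) = 1 - 1*6 = 1 - 6 = -5)
1/((-10 - 108*(l(-4, 0) - 3)*L(2)) - 1205) = 1/((-10 - 108*(3 - 3)*(-5)) - 1205) = 1/((-10 - 0*(-5)) - 1205) = 1/((-10 - 108*0) - 1205) = 1/((-10 + 0) - 1205) = 1/(-10 - 1205) = 1/(-1215) = -1/1215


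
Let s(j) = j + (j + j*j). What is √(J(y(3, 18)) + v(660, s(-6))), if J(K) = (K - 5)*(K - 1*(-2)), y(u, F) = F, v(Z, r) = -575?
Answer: 3*I*√35 ≈ 17.748*I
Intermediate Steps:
s(j) = j² + 2*j (s(j) = j + (j + j²) = j² + 2*j)
J(K) = (-5 + K)*(2 + K) (J(K) = (-5 + K)*(K + 2) = (-5 + K)*(2 + K))
√(J(y(3, 18)) + v(660, s(-6))) = √((-10 + 18² - 3*18) - 575) = √((-10 + 324 - 54) - 575) = √(260 - 575) = √(-315) = 3*I*√35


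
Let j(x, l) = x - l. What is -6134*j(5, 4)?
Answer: -6134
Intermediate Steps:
-6134*j(5, 4) = -6134*(5 - 1*4) = -6134*(5 - 4) = -6134*1 = -6134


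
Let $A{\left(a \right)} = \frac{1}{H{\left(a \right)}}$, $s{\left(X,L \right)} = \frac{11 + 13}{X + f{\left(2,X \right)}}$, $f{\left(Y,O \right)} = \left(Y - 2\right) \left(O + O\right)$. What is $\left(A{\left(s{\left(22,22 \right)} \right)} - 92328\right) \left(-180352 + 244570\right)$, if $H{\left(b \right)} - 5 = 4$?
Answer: $- \frac{17787337106}{3} \approx -5.9291 \cdot 10^{9}$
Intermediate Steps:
$f{\left(Y,O \right)} = 2 O \left(-2 + Y\right)$ ($f{\left(Y,O \right)} = \left(-2 + Y\right) 2 O = 2 O \left(-2 + Y\right)$)
$H{\left(b \right)} = 9$ ($H{\left(b \right)} = 5 + 4 = 9$)
$s{\left(X,L \right)} = \frac{24}{X}$ ($s{\left(X,L \right)} = \frac{11 + 13}{X + 2 X \left(-2 + 2\right)} = \frac{24}{X + 2 X 0} = \frac{24}{X + 0} = \frac{24}{X}$)
$A{\left(a \right)} = \frac{1}{9}$
$\left(A{\left(s{\left(22,22 \right)} \right)} - 92328\right) \left(-180352 + 244570\right) = \left(\frac{1}{9} - 92328\right) \left(-180352 + 244570\right) = \left(- \frac{830951}{9}\right) 64218 = - \frac{17787337106}{3}$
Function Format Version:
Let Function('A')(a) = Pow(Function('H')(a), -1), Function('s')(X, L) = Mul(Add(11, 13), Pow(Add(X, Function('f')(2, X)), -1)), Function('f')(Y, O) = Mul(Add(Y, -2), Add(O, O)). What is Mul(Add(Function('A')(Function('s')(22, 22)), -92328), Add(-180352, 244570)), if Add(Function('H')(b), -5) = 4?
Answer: Rational(-17787337106, 3) ≈ -5.9291e+9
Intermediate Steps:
Function('f')(Y, O) = Mul(2, O, Add(-2, Y)) (Function('f')(Y, O) = Mul(Add(-2, Y), Mul(2, O)) = Mul(2, O, Add(-2, Y)))
Function('H')(b) = 9 (Function('H')(b) = Add(5, 4) = 9)
Function('s')(X, L) = Mul(24, Pow(X, -1)) (Function('s')(X, L) = Mul(Add(11, 13), Pow(Add(X, Mul(2, X, Add(-2, 2))), -1)) = Mul(24, Pow(Add(X, Mul(2, X, 0)), -1)) = Mul(24, Pow(Add(X, 0), -1)) = Mul(24, Pow(X, -1)))
Function('A')(a) = Rational(1, 9) (Function('A')(a) = Pow(9, -1) = Rational(1, 9))
Mul(Add(Function('A')(Function('s')(22, 22)), -92328), Add(-180352, 244570)) = Mul(Add(Rational(1, 9), -92328), Add(-180352, 244570)) = Mul(Rational(-830951, 9), 64218) = Rational(-17787337106, 3)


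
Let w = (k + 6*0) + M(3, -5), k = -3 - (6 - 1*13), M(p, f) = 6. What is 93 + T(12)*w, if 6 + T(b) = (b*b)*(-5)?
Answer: -7167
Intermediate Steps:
k = 4 (k = -3 - (6 - 13) = -3 - 1*(-7) = -3 + 7 = 4)
T(b) = -6 - 5*b² (T(b) = -6 + (b*b)*(-5) = -6 + b²*(-5) = -6 - 5*b²)
w = 10 (w = (4 + 6*0) + 6 = (4 + 0) + 6 = 4 + 6 = 10)
93 + T(12)*w = 93 + (-6 - 5*12²)*10 = 93 + (-6 - 5*144)*10 = 93 + (-6 - 720)*10 = 93 - 726*10 = 93 - 7260 = -7167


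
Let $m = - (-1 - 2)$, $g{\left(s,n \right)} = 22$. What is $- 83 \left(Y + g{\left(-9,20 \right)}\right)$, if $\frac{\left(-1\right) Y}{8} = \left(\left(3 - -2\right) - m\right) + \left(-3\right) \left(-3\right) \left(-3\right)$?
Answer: $-18426$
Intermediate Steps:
$m = 3$ ($m = \left(-1\right) \left(-3\right) = 3$)
$Y = 200$ ($Y = - 8 \left(\left(\left(3 - -2\right) - 3\right) + \left(-3\right) \left(-3\right) \left(-3\right)\right) = - 8 \left(\left(\left(3 + 2\right) - 3\right) + 9 \left(-3\right)\right) = - 8 \left(\left(5 - 3\right) - 27\right) = - 8 \left(2 - 27\right) = \left(-8\right) \left(-25\right) = 200$)
$- 83 \left(Y + g{\left(-9,20 \right)}\right) = - 83 \left(200 + 22\right) = \left(-83\right) 222 = -18426$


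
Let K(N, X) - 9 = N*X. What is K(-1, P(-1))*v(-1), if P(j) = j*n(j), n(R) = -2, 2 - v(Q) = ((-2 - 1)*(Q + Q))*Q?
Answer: 56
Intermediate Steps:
v(Q) = 2 + 6*Q² (v(Q) = 2 - (-2 - 1)*(Q + Q)*Q = 2 - (-6*Q)*Q = 2 - (-6)*Q² = 2 + 6*Q²)
P(j) = -2*j (P(j) = j*(-2) = -2*j)
K(N, X) = 9 + N*X
K(-1, P(-1))*v(-1) = (9 - (-2)*(-1))*(2 + 6*(-1)²) = (9 - 1*2)*(2 + 6*1) = (9 - 2)*(2 + 6) = 7*8 = 56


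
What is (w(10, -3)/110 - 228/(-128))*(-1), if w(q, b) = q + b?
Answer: -3247/1760 ≈ -1.8449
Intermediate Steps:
w(q, b) = b + q
(w(10, -3)/110 - 228/(-128))*(-1) = ((-3 + 10)/110 - 228/(-128))*(-1) = (7*(1/110) - 228*(-1/128))*(-1) = (7/110 + 57/32)*(-1) = (3247/1760)*(-1) = -3247/1760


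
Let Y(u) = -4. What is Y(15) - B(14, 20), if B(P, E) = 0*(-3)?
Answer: -4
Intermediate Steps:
B(P, E) = 0
Y(15) - B(14, 20) = -4 - 1*0 = -4 + 0 = -4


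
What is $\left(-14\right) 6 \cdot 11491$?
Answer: $-965244$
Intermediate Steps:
$\left(-14\right) 6 \cdot 11491 = \left(-84\right) 11491 = -965244$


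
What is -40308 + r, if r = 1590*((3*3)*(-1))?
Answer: -54618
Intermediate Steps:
r = -14310 (r = 1590*(9*(-1)) = 1590*(-9) = -14310)
-40308 + r = -40308 - 14310 = -54618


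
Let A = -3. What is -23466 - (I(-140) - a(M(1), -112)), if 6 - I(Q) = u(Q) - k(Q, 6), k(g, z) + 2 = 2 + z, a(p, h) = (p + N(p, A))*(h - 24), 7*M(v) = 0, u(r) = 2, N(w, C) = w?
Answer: -23476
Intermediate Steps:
M(v) = 0 (M(v) = (⅐)*0 = 0)
a(p, h) = 2*p*(-24 + h) (a(p, h) = (p + p)*(h - 24) = (2*p)*(-24 + h) = 2*p*(-24 + h))
k(g, z) = z (k(g, z) = -2 + (2 + z) = z)
I(Q) = 10 (I(Q) = 6 - (2 - 1*6) = 6 - (2 - 6) = 6 - 1*(-4) = 6 + 4 = 10)
-23466 - (I(-140) - a(M(1), -112)) = -23466 - (10 - 2*0*(-24 - 112)) = -23466 - (10 - 2*0*(-136)) = -23466 - (10 - 1*0) = -23466 - (10 + 0) = -23466 - 1*10 = -23466 - 10 = -23476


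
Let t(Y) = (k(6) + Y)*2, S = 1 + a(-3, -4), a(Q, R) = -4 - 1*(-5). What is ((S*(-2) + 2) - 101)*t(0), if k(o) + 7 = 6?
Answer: 206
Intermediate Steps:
a(Q, R) = 1 (a(Q, R) = -4 + 5 = 1)
S = 2 (S = 1 + 1 = 2)
k(o) = -1 (k(o) = -7 + 6 = -1)
t(Y) = -2 + 2*Y (t(Y) = (-1 + Y)*2 = -2 + 2*Y)
((S*(-2) + 2) - 101)*t(0) = ((2*(-2) + 2) - 101)*(-2 + 2*0) = ((-4 + 2) - 101)*(-2 + 0) = (-2 - 101)*(-2) = -103*(-2) = 206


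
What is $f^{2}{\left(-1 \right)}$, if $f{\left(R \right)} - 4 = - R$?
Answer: $25$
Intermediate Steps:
$f{\left(R \right)} = 4 - R$
$f^{2}{\left(-1 \right)} = \left(4 - -1\right)^{2} = \left(4 + 1\right)^{2} = 5^{2} = 25$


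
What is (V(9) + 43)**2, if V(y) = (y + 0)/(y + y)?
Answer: 7569/4 ≈ 1892.3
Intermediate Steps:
V(y) = 1/2 (V(y) = y/((2*y)) = y*(1/(2*y)) = 1/2)
(V(9) + 43)**2 = (1/2 + 43)**2 = (87/2)**2 = 7569/4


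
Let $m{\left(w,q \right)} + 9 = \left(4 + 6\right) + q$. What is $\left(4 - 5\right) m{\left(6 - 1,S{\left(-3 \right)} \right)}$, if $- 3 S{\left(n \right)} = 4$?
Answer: $\frac{1}{3} \approx 0.33333$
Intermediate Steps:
$S{\left(n \right)} = - \frac{4}{3}$ ($S{\left(n \right)} = \left(- \frac{1}{3}\right) 4 = - \frac{4}{3}$)
$m{\left(w,q \right)} = 1 + q$ ($m{\left(w,q \right)} = -9 + \left(\left(4 + 6\right) + q\right) = -9 + \left(10 + q\right) = 1 + q$)
$\left(4 - 5\right) m{\left(6 - 1,S{\left(-3 \right)} \right)} = \left(4 - 5\right) \left(1 - \frac{4}{3}\right) = \left(-1\right) \left(- \frac{1}{3}\right) = \frac{1}{3}$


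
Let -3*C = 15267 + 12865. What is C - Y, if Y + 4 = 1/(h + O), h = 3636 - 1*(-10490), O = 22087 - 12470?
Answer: -667653163/71229 ≈ -9373.3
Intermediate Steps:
O = 9617
h = 14126 (h = 3636 + 10490 = 14126)
C = -28132/3 (C = -(15267 + 12865)/3 = -⅓*28132 = -28132/3 ≈ -9377.3)
Y = -94971/23743 (Y = -4 + 1/(14126 + 9617) = -4 + 1/23743 = -94971/23743 ≈ -4.0000)
C - Y = -28132/3 - 1*(-94971/23743) = -28132/3 + 94971/23743 = -667653163/71229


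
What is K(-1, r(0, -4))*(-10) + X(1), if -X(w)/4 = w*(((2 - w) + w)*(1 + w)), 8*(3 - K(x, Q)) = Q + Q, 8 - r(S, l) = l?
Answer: -16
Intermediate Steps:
r(S, l) = 8 - l
K(x, Q) = 3 - Q/4 (K(x, Q) = 3 - (Q + Q)/8 = 3 - Q/4)
X(w) = -4*w*(2 + 2*w) (X(w) = -4*w*((2 - w) + w)*(1 + w) = -4*w*2*(1 + w) = -4*w*(2 + 2*w))
K(-1, r(0, -4))*(-10) + X(1) = (3 - (8 - 1*(-4))/4)*(-10) - 8*1*(1 + 1) = (3 - (8 + 4)/4)*(-10) - 8*1*2 = (3 - ¼*12)*(-10) - 16 = (3 - 3)*(-10) - 16 = 0*(-10) - 16 = 0 - 16 = -16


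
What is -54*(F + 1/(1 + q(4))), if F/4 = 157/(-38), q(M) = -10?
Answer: 17070/19 ≈ 898.42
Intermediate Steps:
F = -314/19 (F = 4*(157/(-38)) = 4*(157*(-1/38)) = 4*(-157/38) = -314/19 ≈ -16.526)
-54*(F + 1/(1 + q(4))) = -54*(-314/19 + 1/(1 - 10)) = -54*(-314/19 + 1/(-9)) = -54*(-314/19 - ⅑) = -54*(-2845/171) = 17070/19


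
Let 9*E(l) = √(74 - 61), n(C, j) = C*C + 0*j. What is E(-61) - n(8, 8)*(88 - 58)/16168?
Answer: -240/2021 + √13/9 ≈ 0.28186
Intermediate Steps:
n(C, j) = C² (n(C, j) = C² + 0 = C²)
E(l) = √13/9 (E(l) = √(74 - 61)/9 = √13/9)
E(-61) - n(8, 8)*(88 - 58)/16168 = √13/9 - 8²*(88 - 58)/16168 = √13/9 - 64*30/16168 = √13/9 - 1920/16168 = √13/9 - 1*240/2021 = √13/9 - 240/2021 = -240/2021 + √13/9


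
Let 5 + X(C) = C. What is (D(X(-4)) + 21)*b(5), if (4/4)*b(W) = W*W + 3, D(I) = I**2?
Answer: 2856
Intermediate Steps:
X(C) = -5 + C
b(W) = 3 + W**2 (b(W) = W*W + 3 = W**2 + 3 = 3 + W**2)
(D(X(-4)) + 21)*b(5) = ((-5 - 4)**2 + 21)*(3 + 5**2) = ((-9)**2 + 21)*(3 + 25) = (81 + 21)*28 = 102*28 = 2856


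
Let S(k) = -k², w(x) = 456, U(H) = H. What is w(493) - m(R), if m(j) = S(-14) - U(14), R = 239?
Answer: 666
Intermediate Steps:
m(j) = -210 (m(j) = -1*(-14)² - 1*14 = -1*196 - 14 = -196 - 14 = -210)
w(493) - m(R) = 456 - 1*(-210) = 456 + 210 = 666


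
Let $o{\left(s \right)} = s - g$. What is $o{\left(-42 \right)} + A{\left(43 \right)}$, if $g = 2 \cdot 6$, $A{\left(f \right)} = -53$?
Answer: $-107$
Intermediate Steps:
$g = 12$
$o{\left(s \right)} = -12 + s$ ($o{\left(s \right)} = s - 12 = -12 + s$)
$o{\left(-42 \right)} + A{\left(43 \right)} = \left(-12 - 42\right) - 53 = -54 - 53 = -107$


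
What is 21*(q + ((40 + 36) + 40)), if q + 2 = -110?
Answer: 84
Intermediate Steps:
q = -112 (q = -2 - 110 = -112)
21*(q + ((40 + 36) + 40)) = 21*(-112 + ((40 + 36) + 40)) = 21*(-112 + (76 + 40)) = 21*(-112 + 116) = 21*4 = 84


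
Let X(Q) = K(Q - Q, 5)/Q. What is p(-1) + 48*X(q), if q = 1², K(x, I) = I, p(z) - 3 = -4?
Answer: 239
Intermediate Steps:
p(z) = -1 (p(z) = 3 - 4 = -1)
q = 1
X(Q) = 5/Q
p(-1) + 48*X(q) = -1 + 48*(5/1) = -1 + 48*(5*1) = -1 + 48*5 = -1 + 240 = 239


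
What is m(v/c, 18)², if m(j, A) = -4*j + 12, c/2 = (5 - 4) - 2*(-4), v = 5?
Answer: 9604/81 ≈ 118.57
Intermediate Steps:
c = 18 (c = 2*((5 - 4) - 2*(-4)) = 2*(1 + 8) = 2*9 = 18)
m(j, A) = 12 - 4*j
m(v/c, 18)² = (12 - 20/18)² = (12 - 4*5/18)² = (12 - 10/9)² = (98/9)² = 9604/81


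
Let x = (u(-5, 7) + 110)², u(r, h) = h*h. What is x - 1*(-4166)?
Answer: 29447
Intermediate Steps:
u(r, h) = h²
x = 25281 (x = (7² + 110)² = (49 + 110)² = 159² = 25281)
x - 1*(-4166) = 25281 - 1*(-4166) = 25281 + 4166 = 29447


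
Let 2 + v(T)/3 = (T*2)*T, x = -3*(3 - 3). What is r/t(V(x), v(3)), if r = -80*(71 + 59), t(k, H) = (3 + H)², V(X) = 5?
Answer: -10400/2601 ≈ -3.9985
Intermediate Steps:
x = 0 (x = -3*0 = 0)
v(T) = -6 + 6*T² (v(T) = -6 + 3*((T*2)*T) = -6 + 3*((2*T)*T) = -6 + 3*(2*T²) = -6 + 6*T²)
r = -10400 (r = -80*130 = -10400)
r/t(V(x), v(3)) = -10400/(3 + (-6 + 6*3²))² = -10400/(3 + (-6 + 6*9))² = -10400/(3 + (-6 + 54))² = -10400/(3 + 48)² = -10400/(51²) = -10400/2601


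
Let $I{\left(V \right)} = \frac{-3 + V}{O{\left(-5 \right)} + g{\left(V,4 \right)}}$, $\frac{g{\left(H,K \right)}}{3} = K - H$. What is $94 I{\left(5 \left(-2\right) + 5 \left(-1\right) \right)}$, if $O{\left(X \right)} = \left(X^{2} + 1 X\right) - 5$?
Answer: $- \frac{47}{2} \approx -23.5$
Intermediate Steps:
$g{\left(H,K \right)} = - 3 H + 3 K$ ($g{\left(H,K \right)} = 3 \left(K - H\right) = - 3 H + 3 K$)
$O{\left(X \right)} = -5 + X + X^{2}$ ($O{\left(X \right)} = \left(X^{2} + X\right) - 5 = \left(X + X^{2}\right) - 5 = -5 + X + X^{2}$)
$I{\left(V \right)} = \frac{-3 + V}{27 - 3 V}$ ($I{\left(V \right)} = \frac{-3 + V}{\left(-5 - 5 + \left(-5\right)^{2}\right) - \left(-12 + 3 V\right)} = \frac{-3 + V}{\left(-5 - 5 + 25\right) - \left(-12 + 3 V\right)} = \frac{-3 + V}{15 - \left(-12 + 3 V\right)} = \frac{-3 + V}{27 - 3 V}$)
$94 I{\left(5 \left(-2\right) + 5 \left(-1\right) \right)} = 94 \frac{3 - \left(5 \left(-2\right) + 5 \left(-1\right)\right)}{3 \left(-9 + \left(5 \left(-2\right) + 5 \left(-1\right)\right)\right)} = 94 \frac{3 - \left(-10 - 5\right)}{3 \left(-9 - 15\right)} = 94 \frac{3 - -15}{3 \left(-9 - 15\right)} = 94 \frac{3 + 15}{3 \left(-24\right)} = 94 \cdot \frac{1}{3} \left(- \frac{1}{24}\right) 18 = 94 \left(- \frac{1}{4}\right) = - \frac{47}{2}$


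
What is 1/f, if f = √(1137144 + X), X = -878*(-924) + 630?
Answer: √1949046/1949046 ≈ 0.00071629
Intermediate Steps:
X = 811902 (X = 811272 + 630 = 811902)
f = √1949046 (f = √(1137144 + 811902) = √1949046 ≈ 1396.1)
1/f = 1/(√1949046) = √1949046/1949046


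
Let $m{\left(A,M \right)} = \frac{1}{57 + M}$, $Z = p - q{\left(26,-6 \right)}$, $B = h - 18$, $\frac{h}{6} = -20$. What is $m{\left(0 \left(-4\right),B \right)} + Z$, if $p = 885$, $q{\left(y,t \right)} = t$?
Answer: $\frac{72170}{81} \approx 890.99$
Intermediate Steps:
$h = -120$ ($h = 6 \left(-20\right) = -120$)
$B = -138$ ($B = -120 - 18 = -138$)
$Z = 891$ ($Z = 885 - -6 = 885 + 6 = 891$)
$m{\left(0 \left(-4\right),B \right)} + Z = \frac{1}{57 - 138} + 891 = \frac{1}{-81} + 891 = - \frac{1}{81} + 891 = \frac{72170}{81}$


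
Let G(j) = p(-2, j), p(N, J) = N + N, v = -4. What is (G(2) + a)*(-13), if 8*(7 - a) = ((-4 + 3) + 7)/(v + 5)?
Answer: -117/4 ≈ -29.250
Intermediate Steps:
p(N, J) = 2*N
a = 25/4 (a = 7 - ((-4 + 3) + 7)/(8*(-4 + 5)) = 7 - (-1 + 7)/(8*1) = 7 - 3/4 = 7 - ⅛*6 = 7 - ¾ = 25/4 ≈ 6.2500)
G(j) = -4 (G(j) = 2*(-2) = -4)
(G(2) + a)*(-13) = (-4 + 25/4)*(-13) = (9/4)*(-13) = -117/4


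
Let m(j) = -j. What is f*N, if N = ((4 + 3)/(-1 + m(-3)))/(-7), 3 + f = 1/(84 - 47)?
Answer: 55/37 ≈ 1.4865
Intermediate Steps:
f = -110/37 (f = -3 + 1/(84 - 47) = -3 + 1/37 = -110/37 ≈ -2.9730)
N = -½ (N = ((4 + 3)/(-1 - 1*(-3)))/(-7) = (7/(-1 + 3))*(-⅐) = (7/2)*(-⅐) = -½ ≈ -0.50000)
f*N = -110/37*(-½) = 55/37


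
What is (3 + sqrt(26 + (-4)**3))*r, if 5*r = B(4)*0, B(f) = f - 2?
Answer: 0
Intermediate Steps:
B(f) = -2 + f
r = 0 (r = ((-2 + 4)*0)/5 = (2*0)/5 = (1/5)*0 = 0)
(3 + sqrt(26 + (-4)**3))*r = (3 + sqrt(26 + (-4)**3))*0 = (3 + sqrt(26 - 64))*0 = (3 + sqrt(-38))*0 = (3 + I*sqrt(38))*0 = 0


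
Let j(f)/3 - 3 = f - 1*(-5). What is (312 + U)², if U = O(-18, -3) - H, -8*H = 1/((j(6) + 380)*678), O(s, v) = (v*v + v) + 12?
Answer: 570547943792830081/5239191389184 ≈ 1.0890e+5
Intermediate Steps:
j(f) = 24 + 3*f (j(f) = 9 + 3*(f - 1*(-5)) = 9 + 3*(f + 5) = 9 + 3*(5 + f) = 9 + (15 + 3*f) = 24 + 3*f)
O(s, v) = 12 + v + v² (O(s, v) = (v² + v) + 12 = (v + v²) + 12 = 12 + v + v²)
H = -1/2288928 (H = -1/(8*((24 + 3*6) + 380)*678) = -1/(8*((24 + 18) + 380)*678) = -1/(8*(42 + 380)*678) = -1/(8*422*678) = -1/(3376*678) = -⅛*1/286116 = -1/2288928 ≈ -4.3689e-7)
U = 41200705/2288928 (U = (12 - 3 + (-3)²) - 1*(-1/2288928) = (12 - 3 + 9) + 1/2288928 = 18 + 1/2288928 = 41200705/2288928 ≈ 18.000)
(312 + U)² = (312 + 41200705/2288928)² = (755346241/2288928)² = 570547943792830081/5239191389184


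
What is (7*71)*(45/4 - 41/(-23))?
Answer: 595903/92 ≈ 6477.2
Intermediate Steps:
(7*71)*(45/4 - 41/(-23)) = 497*(45*(¼) - 41*(-1/23)) = 497*(45/4 + 41/23) = 497*(1199/92) = 595903/92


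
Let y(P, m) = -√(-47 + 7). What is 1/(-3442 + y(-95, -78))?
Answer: I/(2*(√10 - 1721*I)) ≈ -0.00029053 + 5.3383e-7*I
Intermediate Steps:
y(P, m) = -2*I*√10 (y(P, m) = -√(-40) = -2*I*√10)
1/(-3442 + y(-95, -78)) = 1/(-3442 - 2*I*√10)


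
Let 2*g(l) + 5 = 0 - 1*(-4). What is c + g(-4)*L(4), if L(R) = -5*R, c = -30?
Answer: -20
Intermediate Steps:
g(l) = -1/2 (g(l) = -5/2 + (0 - 1*(-4))/2 = -5/2 + (0 + 4)/2 = -5/2 + (1/2)*4 = -5/2 + 2 = -1/2)
c + g(-4)*L(4) = -30 - (-5)*4/2 = -30 - 1/2*(-20) = -30 + 10 = -20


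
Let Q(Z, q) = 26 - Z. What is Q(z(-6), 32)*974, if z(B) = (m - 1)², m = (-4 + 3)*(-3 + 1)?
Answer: 24350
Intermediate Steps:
m = 2 (m = -1*(-2) = 2)
z(B) = 1 (z(B) = (2 - 1)² = 1² = 1)
Q(z(-6), 32)*974 = (26 - 1*1)*974 = (26 - 1)*974 = 25*974 = 24350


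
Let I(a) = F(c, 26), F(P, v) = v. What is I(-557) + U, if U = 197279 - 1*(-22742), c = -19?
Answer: 220047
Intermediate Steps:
I(a) = 26
U = 220021 (U = 197279 + 22742 = 220021)
I(-557) + U = 26 + 220021 = 220047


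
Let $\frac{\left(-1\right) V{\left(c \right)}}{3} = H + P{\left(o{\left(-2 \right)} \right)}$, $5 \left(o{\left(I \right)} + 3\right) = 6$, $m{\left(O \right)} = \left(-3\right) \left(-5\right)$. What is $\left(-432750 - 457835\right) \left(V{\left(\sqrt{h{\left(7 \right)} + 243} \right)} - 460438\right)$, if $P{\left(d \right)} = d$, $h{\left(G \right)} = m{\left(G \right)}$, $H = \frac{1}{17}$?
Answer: $\frac{6970926911962}{17} \approx 4.1005 \cdot 10^{11}$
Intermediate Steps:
$m{\left(O \right)} = 15$
$H = \frac{1}{17} \approx 0.058824$
$o{\left(I \right)} = - \frac{9}{5}$ ($o{\left(I \right)} = -3 + \frac{1}{5} \cdot 6 = -3 + \frac{6}{5} = - \frac{9}{5}$)
$h{\left(G \right)} = 15$
$V{\left(c \right)} = \frac{444}{85}$ ($V{\left(c \right)} = - 3 \left(\frac{1}{17} - \frac{9}{5}\right) = \left(-3\right) \left(- \frac{148}{85}\right) = \frac{444}{85}$)
$\left(-432750 - 457835\right) \left(V{\left(\sqrt{h{\left(7 \right)} + 243} \right)} - 460438\right) = \left(-432750 - 457835\right) \left(\frac{444}{85} - 460438\right) = \left(-890585\right) \left(- \frac{39136786}{85}\right) = \frac{6970926911962}{17}$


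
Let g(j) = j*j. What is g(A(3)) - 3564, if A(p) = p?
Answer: -3555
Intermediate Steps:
g(j) = j²
g(A(3)) - 3564 = 3² - 3564 = 9 - 3564 = -3555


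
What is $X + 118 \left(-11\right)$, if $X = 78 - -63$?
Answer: $-1157$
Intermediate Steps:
$X = 141$ ($X = 78 + 63 = 141$)
$X + 118 \left(-11\right) = 141 + 118 \left(-11\right) = 141 - 1298 = -1157$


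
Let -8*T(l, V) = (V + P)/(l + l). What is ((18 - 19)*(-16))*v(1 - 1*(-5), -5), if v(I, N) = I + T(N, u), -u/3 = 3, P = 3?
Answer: 474/5 ≈ 94.800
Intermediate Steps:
u = -9 (u = -3*3 = -9)
T(l, V) = -(3 + V)/(16*l) (T(l, V) = -(V + 3)/(8*(l + l)) = -(3 + V)/(8*(2*l)) = -(3 + V)*1/(2*l)/8 = -(3 + V)/(16*l))
v(I, N) = I + 3/(8*N) (v(I, N) = I + (-3 - 1*(-9))/(16*N) = I + (-3 + 9)/(16*N) = I + (1/16)*6/N = I + 3/(8*N))
((18 - 19)*(-16))*v(1 - 1*(-5), -5) = ((18 - 19)*(-16))*((1 - 1*(-5)) + (3/8)/(-5)) = (-1*(-16))*((1 + 5) + (3/8)*(-⅕)) = 16*(6 - 3/40) = 16*(237/40) = 474/5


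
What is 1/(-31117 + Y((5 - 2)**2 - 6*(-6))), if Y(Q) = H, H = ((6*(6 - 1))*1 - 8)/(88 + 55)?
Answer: -13/404519 ≈ -3.2137e-5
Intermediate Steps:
H = 2/13 (H = ((6*5)*1 - 8)/143 = (30*1 - 8)*(1/143) = (30 - 8)*(1/143) = 22*(1/143) = 2/13 ≈ 0.15385)
Y(Q) = 2/13
1/(-31117 + Y((5 - 2)**2 - 6*(-6))) = 1/(-31117 + 2/13) = 1/(-404519/13) = -13/404519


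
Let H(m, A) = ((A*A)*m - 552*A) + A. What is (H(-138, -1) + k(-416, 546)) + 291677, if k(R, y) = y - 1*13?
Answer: 292623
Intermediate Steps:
H(m, A) = -551*A + m*A**2 (H(m, A) = (A**2*m - 552*A) + A = (m*A**2 - 552*A) + A = (-552*A + m*A**2) + A = -551*A + m*A**2)
k(R, y) = -13 + y (k(R, y) = y - 13 = -13 + y)
(H(-138, -1) + k(-416, 546)) + 291677 = (-(-551 - 1*(-138)) + (-13 + 546)) + 291677 = (-(-551 + 138) + 533) + 291677 = (-1*(-413) + 533) + 291677 = (413 + 533) + 291677 = 946 + 291677 = 292623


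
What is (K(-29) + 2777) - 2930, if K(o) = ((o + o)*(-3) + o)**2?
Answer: 20872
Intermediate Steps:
K(o) = 25*o**2 (K(o) = ((2*o)*(-3) + o)**2 = (-6*o + o)**2 = (-5*o)**2 = 25*o**2)
(K(-29) + 2777) - 2930 = (25*(-29)**2 + 2777) - 2930 = (25*841 + 2777) - 2930 = (21025 + 2777) - 2930 = 23802 - 2930 = 20872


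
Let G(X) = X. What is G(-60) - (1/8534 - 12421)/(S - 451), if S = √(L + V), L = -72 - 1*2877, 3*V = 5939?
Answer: -19885063323/227490838 - 4608731*I*√2181/113745419 ≈ -87.41 - 1.8922*I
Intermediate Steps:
V = 5939/3 (V = (⅓)*5939 = 5939/3 ≈ 1979.7)
L = -2949 (L = -72 - 2877 = -2949)
S = 2*I*√2181/3 (S = √(-2949 + 5939/3) = √(-2908/3) = 2*I*√2181/3 ≈ 31.134*I)
G(-60) - (1/8534 - 12421)/(S - 451) = -60 - (1/8534 - 12421)/(2*I*√2181/3 - 451) = -60 - (1/8534 - 12421)/(-451 + 2*I*√2181/3) = -60 - (-106000813)/(8534*(-451 + 2*I*√2181/3)) = -60 + 106000813/(8534*(-451 + 2*I*√2181/3))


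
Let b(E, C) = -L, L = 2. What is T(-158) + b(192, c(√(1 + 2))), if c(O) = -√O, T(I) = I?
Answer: -160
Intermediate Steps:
b(E, C) = -2
T(-158) + b(192, c(√(1 + 2))) = -158 - 2 = -160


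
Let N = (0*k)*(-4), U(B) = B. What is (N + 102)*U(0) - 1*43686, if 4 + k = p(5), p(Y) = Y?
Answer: -43686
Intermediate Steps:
k = 1 (k = -4 + 5 = 1)
N = 0 (N = (0*1)*(-4) = 0*(-4) = 0)
(N + 102)*U(0) - 1*43686 = (0 + 102)*0 - 1*43686 = 102*0 - 43686 = 0 - 43686 = -43686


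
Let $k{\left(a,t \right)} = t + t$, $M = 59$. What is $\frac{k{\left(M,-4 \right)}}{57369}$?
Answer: $- \frac{8}{57369} \approx -0.00013945$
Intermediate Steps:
$k{\left(a,t \right)} = 2 t$
$\frac{k{\left(M,-4 \right)}}{57369} = \frac{2 \left(-4\right)}{57369} = \left(-8\right) \frac{1}{57369} = - \frac{8}{57369}$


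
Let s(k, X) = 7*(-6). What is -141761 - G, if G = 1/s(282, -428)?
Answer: -5953961/42 ≈ -1.4176e+5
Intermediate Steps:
s(k, X) = -42
G = -1/42 (G = 1/(-42) = -1/42 ≈ -0.023810)
-141761 - G = -141761 - 1*(-1/42) = -141761 + 1/42 = -5953961/42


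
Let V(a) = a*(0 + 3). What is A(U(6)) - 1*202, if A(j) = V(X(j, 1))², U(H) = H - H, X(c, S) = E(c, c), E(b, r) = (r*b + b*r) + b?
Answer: -202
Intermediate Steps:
E(b, r) = b + 2*b*r (E(b, r) = (b*r + b*r) + b = 2*b*r + b = b + 2*b*r)
X(c, S) = c*(1 + 2*c)
U(H) = 0
V(a) = 3*a (V(a) = a*3 = 3*a)
A(j) = 9*j²*(1 + 2*j)² (A(j) = (3*(j*(1 + 2*j)))² = (3*j*(1 + 2*j))² = 9*j²*(1 + 2*j)²)
A(U(6)) - 1*202 = 9*0²*(1 + 2*0)² - 1*202 = 9*0*(1 + 0)² - 202 = 9*0*1² - 202 = 9*0*1 - 202 = 0 - 202 = -202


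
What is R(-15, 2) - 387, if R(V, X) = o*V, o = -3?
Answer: -342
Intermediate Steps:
R(V, X) = -3*V
R(-15, 2) - 387 = -3*(-15) - 387 = 45 - 387 = -342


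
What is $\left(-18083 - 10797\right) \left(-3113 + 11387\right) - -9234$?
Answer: $-238943886$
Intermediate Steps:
$\left(-18083 - 10797\right) \left(-3113 + 11387\right) - -9234 = \left(-18083 - 10797\right) 8274 + 9234 = \left(-28880\right) 8274 + 9234 = -238953120 + 9234 = -238943886$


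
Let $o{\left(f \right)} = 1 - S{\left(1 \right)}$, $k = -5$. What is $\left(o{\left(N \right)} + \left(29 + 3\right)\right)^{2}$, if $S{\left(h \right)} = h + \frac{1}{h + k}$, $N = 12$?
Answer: $\frac{16641}{16} \approx 1040.1$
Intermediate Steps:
$S{\left(h \right)} = h + \frac{1}{-5 + h}$ ($S{\left(h \right)} = h + \frac{1}{h - 5} = h + \frac{1}{-5 + h}$)
$o{\left(f \right)} = \frac{1}{4}$ ($o{\left(f \right)} = 1 - \frac{1 + 1^{2} - 5}{-5 + 1} = 1 - \frac{1 + 1 - 5}{-4} = 1 - \left(- \frac{1}{4}\right) \left(-3\right) = 1 - \frac{3}{4} = \frac{1}{4}$)
$\left(o{\left(N \right)} + \left(29 + 3\right)\right)^{2} = \left(\frac{1}{4} + \left(29 + 3\right)\right)^{2} = \left(\frac{1}{4} + 32\right)^{2} = \left(\frac{129}{4}\right)^{2} = \frac{16641}{16}$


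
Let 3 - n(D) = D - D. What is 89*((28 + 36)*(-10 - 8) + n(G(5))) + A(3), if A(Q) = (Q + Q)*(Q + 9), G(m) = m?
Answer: -102189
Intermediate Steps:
n(D) = 3 (n(D) = 3 - (D - D) = 3 - 1*0 = 3 + 0 = 3)
A(Q) = 2*Q*(9 + Q) (A(Q) = (2*Q)*(9 + Q) = 2*Q*(9 + Q))
89*((28 + 36)*(-10 - 8) + n(G(5))) + A(3) = 89*((28 + 36)*(-10 - 8) + 3) + 2*3*(9 + 3) = 89*(64*(-18) + 3) + 2*3*12 = 89*(-1152 + 3) + 72 = 89*(-1149) + 72 = -102261 + 72 = -102189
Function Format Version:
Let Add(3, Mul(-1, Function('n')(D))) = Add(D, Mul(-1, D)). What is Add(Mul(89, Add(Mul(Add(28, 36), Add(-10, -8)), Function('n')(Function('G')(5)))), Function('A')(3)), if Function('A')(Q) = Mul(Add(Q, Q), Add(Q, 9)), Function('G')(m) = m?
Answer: -102189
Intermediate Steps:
Function('n')(D) = 3 (Function('n')(D) = Add(3, Mul(-1, Add(D, Mul(-1, D)))) = Add(3, Mul(-1, 0)) = Add(3, 0) = 3)
Function('A')(Q) = Mul(2, Q, Add(9, Q)) (Function('A')(Q) = Mul(Mul(2, Q), Add(9, Q)) = Mul(2, Q, Add(9, Q)))
Add(Mul(89, Add(Mul(Add(28, 36), Add(-10, -8)), Function('n')(Function('G')(5)))), Function('A')(3)) = Add(Mul(89, Add(Mul(Add(28, 36), Add(-10, -8)), 3)), Mul(2, 3, Add(9, 3))) = Add(Mul(89, Add(Mul(64, -18), 3)), Mul(2, 3, 12)) = Add(Mul(89, Add(-1152, 3)), 72) = Add(Mul(89, -1149), 72) = Add(-102261, 72) = -102189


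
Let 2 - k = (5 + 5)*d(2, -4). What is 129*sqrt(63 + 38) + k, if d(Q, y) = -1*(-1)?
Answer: -8 + 129*sqrt(101) ≈ 1288.4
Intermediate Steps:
d(Q, y) = 1
k = -8 (k = 2 - (5 + 5) = 2 - 10 = -8)
129*sqrt(63 + 38) + k = 129*sqrt(63 + 38) - 8 = 129*sqrt(101) - 8 = -8 + 129*sqrt(101)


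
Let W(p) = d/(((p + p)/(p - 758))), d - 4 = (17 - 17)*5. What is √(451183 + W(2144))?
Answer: √32405860654/268 ≈ 671.70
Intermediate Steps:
d = 4 (d = 4 + (17 - 17)*5 = 4 + 0*5 = 4 + 0 = 4)
W(p) = 2*(-758 + p)/p (W(p) = 4/(((p + p)/(p - 758))) = 4/(((2*p)/(-758 + p))) = 4/((2*p/(-758 + p))) = 4*((-758 + p)/(2*p)) = 2*(-758 + p)/p)
√(451183 + W(2144)) = √(451183 + (2 - 1516/2144)) = √(451183 + (2 - 1516*1/2144)) = √(451183 + (2 - 379/536)) = √(451183 + 693/536) = √(241834781/536) = √32405860654/268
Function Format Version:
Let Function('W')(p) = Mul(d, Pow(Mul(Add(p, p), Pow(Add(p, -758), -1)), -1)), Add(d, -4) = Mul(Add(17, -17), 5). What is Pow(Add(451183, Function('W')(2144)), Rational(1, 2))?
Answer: Mul(Rational(1, 268), Pow(32405860654, Rational(1, 2))) ≈ 671.70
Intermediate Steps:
d = 4 (d = Add(4, Mul(Add(17, -17), 5)) = Add(4, Mul(0, 5)) = Add(4, 0) = 4)
Function('W')(p) = Mul(2, Pow(p, -1), Add(-758, p)) (Function('W')(p) = Mul(4, Pow(Mul(Add(p, p), Pow(Add(p, -758), -1)), -1)) = Mul(4, Pow(Mul(Mul(2, p), Pow(Add(-758, p), -1)), -1)) = Mul(4, Pow(Mul(2, p, Pow(Add(-758, p), -1)), -1)) = Mul(4, Mul(Rational(1, 2), Pow(p, -1), Add(-758, p))) = Mul(2, Pow(p, -1), Add(-758, p)))
Pow(Add(451183, Function('W')(2144)), Rational(1, 2)) = Pow(Add(451183, Add(2, Mul(-1516, Pow(2144, -1)))), Rational(1, 2)) = Pow(Add(451183, Add(2, Mul(-1516, Rational(1, 2144)))), Rational(1, 2)) = Pow(Add(451183, Add(2, Rational(-379, 536))), Rational(1, 2)) = Pow(Add(451183, Rational(693, 536)), Rational(1, 2)) = Pow(Rational(241834781, 536), Rational(1, 2)) = Mul(Rational(1, 268), Pow(32405860654, Rational(1, 2)))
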